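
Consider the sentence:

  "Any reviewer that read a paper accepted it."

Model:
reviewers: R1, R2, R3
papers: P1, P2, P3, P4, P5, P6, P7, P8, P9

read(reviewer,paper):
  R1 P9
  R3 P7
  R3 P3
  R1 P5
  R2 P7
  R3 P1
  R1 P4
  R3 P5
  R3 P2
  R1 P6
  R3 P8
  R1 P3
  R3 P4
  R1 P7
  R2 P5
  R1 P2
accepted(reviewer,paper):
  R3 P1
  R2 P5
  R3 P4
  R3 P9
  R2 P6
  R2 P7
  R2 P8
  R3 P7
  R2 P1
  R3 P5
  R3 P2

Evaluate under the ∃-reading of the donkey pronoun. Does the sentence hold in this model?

"it" takes "a paper" as antecedent — a donkey pronoun bound across the clause boundary.
Weak reading: every reviewer r with some read-paper has at least one read-paper p such that accepted(r,p).
Per reviewer: R1:✗  R2:✓  R3:✓
R1 has no witness among its read-papers.

False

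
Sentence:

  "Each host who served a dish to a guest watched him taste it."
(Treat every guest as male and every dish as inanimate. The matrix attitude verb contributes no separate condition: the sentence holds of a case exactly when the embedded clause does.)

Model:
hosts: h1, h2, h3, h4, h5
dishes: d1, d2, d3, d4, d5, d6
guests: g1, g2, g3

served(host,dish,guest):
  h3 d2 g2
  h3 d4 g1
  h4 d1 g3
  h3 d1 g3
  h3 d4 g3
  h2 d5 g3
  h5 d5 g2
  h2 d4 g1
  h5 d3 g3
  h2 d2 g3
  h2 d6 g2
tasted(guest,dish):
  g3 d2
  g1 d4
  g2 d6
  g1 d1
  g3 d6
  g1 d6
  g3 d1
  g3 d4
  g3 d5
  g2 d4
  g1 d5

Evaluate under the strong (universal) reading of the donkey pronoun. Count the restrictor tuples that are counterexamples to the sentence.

"him" takes "a guest" as antecedent and "it" takes "a dish"; both are donkey pronouns co-varying with the restrictor.
Strong reading: for every (h,d,g) with served(h,d,g), tasted(g,d).
Restrictor triples: (h2,d2,g3)→tasted(g3,d2) ✓  (h2,d4,g1)→tasted(g1,d4) ✓  (h2,d5,g3)→tasted(g3,d5) ✓  (h2,d6,g2)→tasted(g2,d6) ✓  (h3,d1,g3)→tasted(g3,d1) ✓  (h3,d2,g2)→tasted(g2,d2) ✗  (h3,d4,g1)→tasted(g1,d4) ✓  (h3,d4,g3)→tasted(g3,d4) ✓  (h4,d1,g3)→tasted(g3,d1) ✓  (h5,d3,g3)→tasted(g3,d3) ✗  (h5,d5,g2)→tasted(g2,d5) ✗
Counterexamples (restrictor triples failing the scope): 3.

3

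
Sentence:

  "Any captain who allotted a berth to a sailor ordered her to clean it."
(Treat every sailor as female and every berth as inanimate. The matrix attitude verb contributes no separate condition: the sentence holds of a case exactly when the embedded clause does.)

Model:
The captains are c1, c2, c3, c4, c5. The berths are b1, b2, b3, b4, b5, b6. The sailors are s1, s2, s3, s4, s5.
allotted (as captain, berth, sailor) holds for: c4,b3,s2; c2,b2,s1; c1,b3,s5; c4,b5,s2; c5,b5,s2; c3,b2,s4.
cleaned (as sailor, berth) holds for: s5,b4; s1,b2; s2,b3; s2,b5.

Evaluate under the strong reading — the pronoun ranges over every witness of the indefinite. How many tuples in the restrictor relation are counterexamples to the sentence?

"her" takes "a sailor" as antecedent and "it" takes "a berth"; both are donkey pronouns co-varying with the restrictor.
Strong reading: for every (c,b,s) with allotted(c,b,s), cleaned(s,b).
Restrictor triples: (c1,b3,s5)→cleaned(s5,b3) ✗  (c2,b2,s1)→cleaned(s1,b2) ✓  (c3,b2,s4)→cleaned(s4,b2) ✗  (c4,b3,s2)→cleaned(s2,b3) ✓  (c4,b5,s2)→cleaned(s2,b5) ✓  (c5,b5,s2)→cleaned(s2,b5) ✓
Counterexamples (restrictor triples failing the scope): 2.

2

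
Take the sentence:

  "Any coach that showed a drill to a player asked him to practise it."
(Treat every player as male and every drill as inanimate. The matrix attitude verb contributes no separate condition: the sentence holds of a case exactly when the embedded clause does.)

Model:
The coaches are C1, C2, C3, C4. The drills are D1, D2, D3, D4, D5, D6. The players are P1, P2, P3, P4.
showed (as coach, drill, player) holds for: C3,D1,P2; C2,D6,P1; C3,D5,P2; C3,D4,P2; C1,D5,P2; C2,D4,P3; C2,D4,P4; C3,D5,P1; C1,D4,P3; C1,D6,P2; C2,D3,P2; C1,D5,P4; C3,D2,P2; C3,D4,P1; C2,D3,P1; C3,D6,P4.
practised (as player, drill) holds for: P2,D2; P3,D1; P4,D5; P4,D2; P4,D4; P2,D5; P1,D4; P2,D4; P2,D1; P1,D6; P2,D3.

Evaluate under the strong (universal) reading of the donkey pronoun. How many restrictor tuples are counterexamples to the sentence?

"him" takes "a player" as antecedent and "it" takes "a drill"; both are donkey pronouns co-varying with the restrictor.
Strong reading: for every (c,d,p) with showed(c,d,p), practised(p,d).
Restrictor triples: (C1,D4,P3)→practised(P3,D4) ✗  (C1,D5,P2)→practised(P2,D5) ✓  (C1,D5,P4)→practised(P4,D5) ✓  (C1,D6,P2)→practised(P2,D6) ✗  (C2,D3,P1)→practised(P1,D3) ✗  (C2,D3,P2)→practised(P2,D3) ✓  (C2,D4,P3)→practised(P3,D4) ✗  (C2,D4,P4)→practised(P4,D4) ✓  (C2,D6,P1)→practised(P1,D6) ✓  (C3,D1,P2)→practised(P2,D1) ✓  (C3,D2,P2)→practised(P2,D2) ✓  (C3,D4,P1)→practised(P1,D4) ✓  (C3,D4,P2)→practised(P2,D4) ✓  (C3,D5,P1)→practised(P1,D5) ✗  (C3,D5,P2)→practised(P2,D5) ✓  (C3,D6,P4)→practised(P4,D6) ✗
Counterexamples (restrictor triples failing the scope): 6.

6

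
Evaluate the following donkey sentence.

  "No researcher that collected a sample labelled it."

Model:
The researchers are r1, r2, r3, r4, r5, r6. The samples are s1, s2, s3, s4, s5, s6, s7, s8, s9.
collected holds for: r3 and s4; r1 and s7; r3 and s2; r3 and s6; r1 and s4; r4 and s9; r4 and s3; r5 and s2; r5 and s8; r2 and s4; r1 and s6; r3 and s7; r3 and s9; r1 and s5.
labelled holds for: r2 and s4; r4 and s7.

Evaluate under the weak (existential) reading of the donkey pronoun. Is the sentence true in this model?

"it" takes "a sample" as antecedent — a donkey pronoun bound across the clause boundary.
Truth condition: for no (r,s) with collected(r,s) does labelled(r,s) hold.
Restrictor pairs — does the scope hold? (r1,s4):fails  (r1,s5):fails  (r1,s6):fails  (r1,s7):fails  (r2,s4):holds  (r3,s2):fails  (r3,s4):fails  (r3,s6):fails  (r3,s7):fails  (r3,s9):fails  (r4,s3):fails  (r4,s9):fails  (r5,s2):fails  (r5,s8):fails
Scope holds for 1 pair(s), so the sentence is false.

False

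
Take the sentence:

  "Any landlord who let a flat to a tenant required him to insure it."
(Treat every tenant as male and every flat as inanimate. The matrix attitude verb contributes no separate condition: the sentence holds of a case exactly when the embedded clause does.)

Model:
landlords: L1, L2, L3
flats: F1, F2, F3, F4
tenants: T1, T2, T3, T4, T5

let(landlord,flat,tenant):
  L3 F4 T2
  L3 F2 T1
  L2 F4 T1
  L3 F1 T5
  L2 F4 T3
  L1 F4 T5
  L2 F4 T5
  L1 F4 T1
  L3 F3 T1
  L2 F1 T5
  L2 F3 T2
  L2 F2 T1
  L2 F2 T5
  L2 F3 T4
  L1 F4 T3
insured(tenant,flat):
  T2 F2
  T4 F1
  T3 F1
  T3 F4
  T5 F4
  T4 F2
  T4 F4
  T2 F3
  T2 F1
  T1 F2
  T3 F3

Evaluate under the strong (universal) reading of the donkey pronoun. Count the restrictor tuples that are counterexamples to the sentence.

8

"him" takes "a tenant" as antecedent and "it" takes "a flat"; both are donkey pronouns co-varying with the restrictor.
Strong reading: for every (l,f,t) with let(l,f,t), insured(t,f).
Restrictor triples: (L1,F4,T1)→insured(T1,F4) ✗  (L1,F4,T3)→insured(T3,F4) ✓  (L1,F4,T5)→insured(T5,F4) ✓  (L2,F1,T5)→insured(T5,F1) ✗  (L2,F2,T1)→insured(T1,F2) ✓  (L2,F2,T5)→insured(T5,F2) ✗  (L2,F3,T2)→insured(T2,F3) ✓  (L2,F3,T4)→insured(T4,F3) ✗  (L2,F4,T1)→insured(T1,F4) ✗  (L2,F4,T3)→insured(T3,F4) ✓  (L2,F4,T5)→insured(T5,F4) ✓  (L3,F1,T5)→insured(T5,F1) ✗  (L3,F2,T1)→insured(T1,F2) ✓  (L3,F3,T1)→insured(T1,F3) ✗  (L3,F4,T2)→insured(T2,F4) ✗
Counterexamples (restrictor triples failing the scope): 8.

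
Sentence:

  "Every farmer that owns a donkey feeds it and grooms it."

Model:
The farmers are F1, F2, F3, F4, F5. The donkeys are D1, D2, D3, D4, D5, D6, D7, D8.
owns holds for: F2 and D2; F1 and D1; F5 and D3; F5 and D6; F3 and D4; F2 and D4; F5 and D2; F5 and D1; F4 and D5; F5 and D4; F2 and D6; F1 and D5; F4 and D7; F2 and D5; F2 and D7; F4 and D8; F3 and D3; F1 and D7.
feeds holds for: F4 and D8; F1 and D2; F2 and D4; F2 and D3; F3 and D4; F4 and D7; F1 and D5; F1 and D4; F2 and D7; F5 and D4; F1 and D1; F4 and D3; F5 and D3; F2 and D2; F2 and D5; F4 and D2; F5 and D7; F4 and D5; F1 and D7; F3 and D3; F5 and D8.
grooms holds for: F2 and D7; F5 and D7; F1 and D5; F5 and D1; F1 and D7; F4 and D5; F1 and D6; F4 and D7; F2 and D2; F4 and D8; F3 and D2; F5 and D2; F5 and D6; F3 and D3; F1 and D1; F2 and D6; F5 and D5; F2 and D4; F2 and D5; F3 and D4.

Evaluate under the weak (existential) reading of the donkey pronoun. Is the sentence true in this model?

False

"it" takes "a donkey" as antecedent — a donkey pronoun bound across the clause boundary.
Weak reading: every farmer f with some owns-donkey has at least one owns-donkey d such that feeds(f,d) ∧ grooms(f,d).
Per farmer: F1:✓  F2:✓  F3:✓  F4:✓  F5:✗
F5 has no witness among its owns-donkeys.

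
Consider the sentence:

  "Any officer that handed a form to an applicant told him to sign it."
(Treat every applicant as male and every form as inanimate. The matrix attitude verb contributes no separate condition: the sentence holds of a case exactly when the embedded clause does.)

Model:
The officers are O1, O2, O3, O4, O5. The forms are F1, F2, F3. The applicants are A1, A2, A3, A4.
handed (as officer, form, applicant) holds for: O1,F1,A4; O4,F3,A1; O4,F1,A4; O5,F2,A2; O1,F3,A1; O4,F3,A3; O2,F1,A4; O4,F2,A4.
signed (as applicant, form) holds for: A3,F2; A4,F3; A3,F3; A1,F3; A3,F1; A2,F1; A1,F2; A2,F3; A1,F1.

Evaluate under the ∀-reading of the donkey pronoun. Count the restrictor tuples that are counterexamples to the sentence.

5

"him" takes "an applicant" as antecedent and "it" takes "a form"; both are donkey pronouns co-varying with the restrictor.
Strong reading: for every (o,f,a) with handed(o,f,a), signed(a,f).
Restrictor triples: (O1,F1,A4)→signed(A4,F1) ✗  (O1,F3,A1)→signed(A1,F3) ✓  (O2,F1,A4)→signed(A4,F1) ✗  (O4,F1,A4)→signed(A4,F1) ✗  (O4,F2,A4)→signed(A4,F2) ✗  (O4,F3,A1)→signed(A1,F3) ✓  (O4,F3,A3)→signed(A3,F3) ✓  (O5,F2,A2)→signed(A2,F2) ✗
Counterexamples (restrictor triples failing the scope): 5.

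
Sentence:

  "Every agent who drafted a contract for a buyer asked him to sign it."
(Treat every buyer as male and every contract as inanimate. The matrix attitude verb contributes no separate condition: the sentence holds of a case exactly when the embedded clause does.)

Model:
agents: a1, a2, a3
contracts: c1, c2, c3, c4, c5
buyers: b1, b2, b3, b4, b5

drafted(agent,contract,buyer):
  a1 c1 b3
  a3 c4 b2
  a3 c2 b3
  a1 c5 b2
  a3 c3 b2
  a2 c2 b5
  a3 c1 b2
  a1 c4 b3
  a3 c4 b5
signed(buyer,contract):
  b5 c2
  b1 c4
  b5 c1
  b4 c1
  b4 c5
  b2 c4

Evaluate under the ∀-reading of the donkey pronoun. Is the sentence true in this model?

False

"him" takes "a buyer" as antecedent and "it" takes "a contract"; both are donkey pronouns co-varying with the restrictor.
Strong reading: for every (a,c,b) with drafted(a,c,b), signed(b,c).
Restrictor triples: (a1,c1,b3)→signed(b3,c1) ✗  (a1,c4,b3)→signed(b3,c4) ✗  (a1,c5,b2)→signed(b2,c5) ✗  (a2,c2,b5)→signed(b5,c2) ✓  (a3,c1,b2)→signed(b2,c1) ✗  (a3,c2,b3)→signed(b3,c2) ✗  (a3,c3,b2)→signed(b2,c3) ✗  (a3,c4,b2)→signed(b2,c4) ✓  (a3,c4,b5)→signed(b5,c4) ✗
Counterexample: (a1,c1,b3) — signed(b3,c1) does not hold.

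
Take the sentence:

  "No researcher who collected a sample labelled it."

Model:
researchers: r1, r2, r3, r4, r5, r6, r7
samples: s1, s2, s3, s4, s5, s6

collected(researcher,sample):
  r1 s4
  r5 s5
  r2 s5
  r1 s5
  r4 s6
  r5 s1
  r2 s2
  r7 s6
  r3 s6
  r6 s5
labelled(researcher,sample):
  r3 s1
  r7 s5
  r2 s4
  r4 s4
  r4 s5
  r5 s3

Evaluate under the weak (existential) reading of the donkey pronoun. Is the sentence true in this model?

"it" takes "a sample" as antecedent — a donkey pronoun bound across the clause boundary.
Truth condition: for no (r,s) with collected(r,s) does labelled(r,s) hold.
Restrictor pairs — does the scope hold? (r1,s4):fails  (r1,s5):fails  (r2,s2):fails  (r2,s5):fails  (r3,s6):fails  (r4,s6):fails  (r5,s1):fails  (r5,s5):fails  (r6,s5):fails  (r7,s6):fails
Scope holds for no restrictor pair, so the sentence is true.

True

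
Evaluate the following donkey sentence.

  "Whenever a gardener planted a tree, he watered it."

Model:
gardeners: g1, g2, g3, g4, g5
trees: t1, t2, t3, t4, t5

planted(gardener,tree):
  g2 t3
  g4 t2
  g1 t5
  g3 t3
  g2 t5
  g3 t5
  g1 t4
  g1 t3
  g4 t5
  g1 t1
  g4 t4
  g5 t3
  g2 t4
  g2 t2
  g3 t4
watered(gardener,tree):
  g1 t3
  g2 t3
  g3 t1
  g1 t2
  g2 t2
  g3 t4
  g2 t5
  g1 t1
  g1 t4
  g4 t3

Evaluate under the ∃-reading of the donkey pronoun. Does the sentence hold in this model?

False

"it" takes "a tree" as antecedent — a donkey pronoun bound across the clause boundary.
Weak reading: every gardener g with some planted-tree has at least one planted-tree t such that watered(g,t).
Per gardener: g1:✓  g2:✓  g3:✓  g4:✗  g5:✗
g4 has no witness among its planted-trees.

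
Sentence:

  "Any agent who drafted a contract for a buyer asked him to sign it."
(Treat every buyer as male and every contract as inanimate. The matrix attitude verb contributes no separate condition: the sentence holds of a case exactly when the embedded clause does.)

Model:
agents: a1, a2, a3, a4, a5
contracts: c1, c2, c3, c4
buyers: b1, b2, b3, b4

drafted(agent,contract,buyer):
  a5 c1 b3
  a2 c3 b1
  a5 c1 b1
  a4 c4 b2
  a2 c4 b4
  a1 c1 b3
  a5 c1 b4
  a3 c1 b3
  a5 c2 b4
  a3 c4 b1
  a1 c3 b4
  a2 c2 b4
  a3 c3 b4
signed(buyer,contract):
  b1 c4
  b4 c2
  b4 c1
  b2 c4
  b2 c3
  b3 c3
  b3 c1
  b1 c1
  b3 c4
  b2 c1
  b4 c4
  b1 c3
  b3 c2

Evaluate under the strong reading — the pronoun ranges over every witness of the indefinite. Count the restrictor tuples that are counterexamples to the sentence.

2

"him" takes "a buyer" as antecedent and "it" takes "a contract"; both are donkey pronouns co-varying with the restrictor.
Strong reading: for every (a,c,b) with drafted(a,c,b), signed(b,c).
Restrictor triples: (a1,c1,b3)→signed(b3,c1) ✓  (a1,c3,b4)→signed(b4,c3) ✗  (a2,c2,b4)→signed(b4,c2) ✓  (a2,c3,b1)→signed(b1,c3) ✓  (a2,c4,b4)→signed(b4,c4) ✓  (a3,c1,b3)→signed(b3,c1) ✓  (a3,c3,b4)→signed(b4,c3) ✗  (a3,c4,b1)→signed(b1,c4) ✓  (a4,c4,b2)→signed(b2,c4) ✓  (a5,c1,b1)→signed(b1,c1) ✓  (a5,c1,b3)→signed(b3,c1) ✓  (a5,c1,b4)→signed(b4,c1) ✓  (a5,c2,b4)→signed(b4,c2) ✓
Counterexamples (restrictor triples failing the scope): 2.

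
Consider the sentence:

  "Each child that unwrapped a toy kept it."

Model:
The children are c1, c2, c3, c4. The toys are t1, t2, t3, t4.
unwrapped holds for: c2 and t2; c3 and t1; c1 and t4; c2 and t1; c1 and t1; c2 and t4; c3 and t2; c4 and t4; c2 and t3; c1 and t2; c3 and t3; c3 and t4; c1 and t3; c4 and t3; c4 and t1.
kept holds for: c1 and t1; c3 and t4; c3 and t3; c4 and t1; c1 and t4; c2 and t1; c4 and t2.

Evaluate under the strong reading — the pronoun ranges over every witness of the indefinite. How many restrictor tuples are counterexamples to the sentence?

"it" takes "a toy" as antecedent — a donkey pronoun bound across the clause boundary.
Strong reading: for every (c,t) with unwrapped(c,t), kept(c,t).
Restrictor pairs: (c1,t1) ✓  (c1,t2) ✗  (c1,t3) ✗  (c1,t4) ✓  (c2,t1) ✓  (c2,t2) ✗  (c2,t3) ✗  (c2,t4) ✗  (c3,t1) ✗  (c3,t2) ✗  (c3,t3) ✓  (c3,t4) ✓  (c4,t1) ✓  (c4,t3) ✗  (c4,t4) ✗
Counterexamples (restrictor pairs failing the scope): 9.

9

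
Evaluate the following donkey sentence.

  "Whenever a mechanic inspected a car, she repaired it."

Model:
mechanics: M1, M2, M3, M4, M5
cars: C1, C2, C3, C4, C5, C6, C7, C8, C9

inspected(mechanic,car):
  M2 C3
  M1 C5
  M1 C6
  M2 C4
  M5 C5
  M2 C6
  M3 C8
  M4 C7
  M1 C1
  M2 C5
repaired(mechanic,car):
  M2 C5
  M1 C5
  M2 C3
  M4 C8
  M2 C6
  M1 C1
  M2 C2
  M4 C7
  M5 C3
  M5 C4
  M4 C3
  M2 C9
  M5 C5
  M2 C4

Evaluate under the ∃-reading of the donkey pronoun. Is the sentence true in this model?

"it" takes "a car" as antecedent — a donkey pronoun bound across the clause boundary.
Weak reading: every mechanic m with some inspected-car has at least one inspected-car c such that repaired(m,c).
Per mechanic: M1:✓  M2:✓  M3:✗  M4:✓  M5:✓
M3 has no witness among its inspected-cars.

False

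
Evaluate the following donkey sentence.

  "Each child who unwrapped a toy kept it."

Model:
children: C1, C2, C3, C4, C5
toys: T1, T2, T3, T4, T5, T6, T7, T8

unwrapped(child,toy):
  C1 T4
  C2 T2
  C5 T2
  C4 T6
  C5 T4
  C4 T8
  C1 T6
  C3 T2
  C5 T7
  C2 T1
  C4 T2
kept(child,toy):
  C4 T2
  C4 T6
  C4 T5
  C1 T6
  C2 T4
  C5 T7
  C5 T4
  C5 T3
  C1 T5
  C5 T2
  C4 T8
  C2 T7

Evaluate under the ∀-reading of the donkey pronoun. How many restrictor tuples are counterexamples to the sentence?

"it" takes "a toy" as antecedent — a donkey pronoun bound across the clause boundary.
Strong reading: for every (c,t) with unwrapped(c,t), kept(c,t).
Restrictor pairs: (C1,T4) ✗  (C1,T6) ✓  (C2,T1) ✗  (C2,T2) ✗  (C3,T2) ✗  (C4,T2) ✓  (C4,T6) ✓  (C4,T8) ✓  (C5,T2) ✓  (C5,T4) ✓  (C5,T7) ✓
Counterexamples (restrictor pairs failing the scope): 4.

4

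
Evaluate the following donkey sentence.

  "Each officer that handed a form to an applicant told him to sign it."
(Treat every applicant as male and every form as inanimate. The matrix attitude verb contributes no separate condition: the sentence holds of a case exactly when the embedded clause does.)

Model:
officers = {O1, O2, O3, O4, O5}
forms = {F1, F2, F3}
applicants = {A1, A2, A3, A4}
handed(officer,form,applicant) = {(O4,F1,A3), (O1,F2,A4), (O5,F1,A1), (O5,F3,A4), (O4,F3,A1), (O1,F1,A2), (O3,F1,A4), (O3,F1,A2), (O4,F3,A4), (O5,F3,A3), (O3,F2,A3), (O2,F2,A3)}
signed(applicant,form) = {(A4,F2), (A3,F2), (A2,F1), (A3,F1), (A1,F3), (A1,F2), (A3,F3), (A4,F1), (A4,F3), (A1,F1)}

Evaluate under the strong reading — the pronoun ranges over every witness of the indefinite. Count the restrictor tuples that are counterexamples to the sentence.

0

"him" takes "an applicant" as antecedent and "it" takes "a form"; both are donkey pronouns co-varying with the restrictor.
Strong reading: for every (o,f,a) with handed(o,f,a), signed(a,f).
Restrictor triples: (O1,F1,A2)→signed(A2,F1) ✓  (O1,F2,A4)→signed(A4,F2) ✓  (O2,F2,A3)→signed(A3,F2) ✓  (O3,F1,A2)→signed(A2,F1) ✓  (O3,F1,A4)→signed(A4,F1) ✓  (O3,F2,A3)→signed(A3,F2) ✓  (O4,F1,A3)→signed(A3,F1) ✓  (O4,F3,A1)→signed(A1,F3) ✓  (O4,F3,A4)→signed(A4,F3) ✓  (O5,F1,A1)→signed(A1,F1) ✓  (O5,F3,A3)→signed(A3,F3) ✓  (O5,F3,A4)→signed(A4,F3) ✓
Counterexamples (restrictor triples failing the scope): 0.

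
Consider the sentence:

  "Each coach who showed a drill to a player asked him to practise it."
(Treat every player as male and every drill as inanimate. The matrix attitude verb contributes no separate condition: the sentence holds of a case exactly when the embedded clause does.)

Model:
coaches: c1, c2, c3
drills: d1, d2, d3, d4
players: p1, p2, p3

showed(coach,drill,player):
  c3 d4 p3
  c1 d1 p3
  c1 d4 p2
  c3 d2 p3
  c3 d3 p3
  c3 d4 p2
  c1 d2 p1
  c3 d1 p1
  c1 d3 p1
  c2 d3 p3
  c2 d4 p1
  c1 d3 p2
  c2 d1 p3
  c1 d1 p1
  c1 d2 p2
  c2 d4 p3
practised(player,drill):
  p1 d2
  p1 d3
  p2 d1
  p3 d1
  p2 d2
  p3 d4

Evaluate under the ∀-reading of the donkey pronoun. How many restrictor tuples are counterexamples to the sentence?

9

"him" takes "a player" as antecedent and "it" takes "a drill"; both are donkey pronouns co-varying with the restrictor.
Strong reading: for every (c,d,p) with showed(c,d,p), practised(p,d).
Restrictor triples: (c1,d1,p1)→practised(p1,d1) ✗  (c1,d1,p3)→practised(p3,d1) ✓  (c1,d2,p1)→practised(p1,d2) ✓  (c1,d2,p2)→practised(p2,d2) ✓  (c1,d3,p1)→practised(p1,d3) ✓  (c1,d3,p2)→practised(p2,d3) ✗  (c1,d4,p2)→practised(p2,d4) ✗  (c2,d1,p3)→practised(p3,d1) ✓  (c2,d3,p3)→practised(p3,d3) ✗  (c2,d4,p1)→practised(p1,d4) ✗  (c2,d4,p3)→practised(p3,d4) ✓  (c3,d1,p1)→practised(p1,d1) ✗  (c3,d2,p3)→practised(p3,d2) ✗  (c3,d3,p3)→practised(p3,d3) ✗  (c3,d4,p2)→practised(p2,d4) ✗  (c3,d4,p3)→practised(p3,d4) ✓
Counterexamples (restrictor triples failing the scope): 9.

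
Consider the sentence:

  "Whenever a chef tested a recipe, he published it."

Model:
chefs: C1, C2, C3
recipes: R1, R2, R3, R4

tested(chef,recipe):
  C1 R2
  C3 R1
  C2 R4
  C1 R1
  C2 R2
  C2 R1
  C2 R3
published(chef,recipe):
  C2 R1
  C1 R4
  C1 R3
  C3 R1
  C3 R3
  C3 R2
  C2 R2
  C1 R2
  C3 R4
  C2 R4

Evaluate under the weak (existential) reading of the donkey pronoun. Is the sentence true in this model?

True

"it" takes "a recipe" as antecedent — a donkey pronoun bound across the clause boundary.
Weak reading: every chef c with some tested-recipe has at least one tested-recipe r such that published(c,r).
Per chef: C1:✓  C2:✓  C3:✓
Every chef in the restrictor has a witness.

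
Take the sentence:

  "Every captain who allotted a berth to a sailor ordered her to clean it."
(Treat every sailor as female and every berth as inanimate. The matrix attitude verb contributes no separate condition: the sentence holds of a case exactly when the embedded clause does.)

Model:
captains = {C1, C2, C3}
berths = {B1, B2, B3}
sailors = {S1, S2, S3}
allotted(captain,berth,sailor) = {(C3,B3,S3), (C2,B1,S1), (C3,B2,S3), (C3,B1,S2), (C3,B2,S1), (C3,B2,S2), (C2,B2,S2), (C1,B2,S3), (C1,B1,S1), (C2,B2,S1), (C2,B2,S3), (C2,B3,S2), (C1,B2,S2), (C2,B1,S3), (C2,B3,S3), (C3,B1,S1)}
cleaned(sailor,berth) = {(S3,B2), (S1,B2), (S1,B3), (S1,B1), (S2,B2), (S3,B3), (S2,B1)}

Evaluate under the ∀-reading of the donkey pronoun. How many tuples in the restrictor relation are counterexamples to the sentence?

2

"her" takes "a sailor" as antecedent and "it" takes "a berth"; both are donkey pronouns co-varying with the restrictor.
Strong reading: for every (c,b,s) with allotted(c,b,s), cleaned(s,b).
Restrictor triples: (C1,B1,S1)→cleaned(S1,B1) ✓  (C1,B2,S2)→cleaned(S2,B2) ✓  (C1,B2,S3)→cleaned(S3,B2) ✓  (C2,B1,S1)→cleaned(S1,B1) ✓  (C2,B1,S3)→cleaned(S3,B1) ✗  (C2,B2,S1)→cleaned(S1,B2) ✓  (C2,B2,S2)→cleaned(S2,B2) ✓  (C2,B2,S3)→cleaned(S3,B2) ✓  (C2,B3,S2)→cleaned(S2,B3) ✗  (C2,B3,S3)→cleaned(S3,B3) ✓  (C3,B1,S1)→cleaned(S1,B1) ✓  (C3,B1,S2)→cleaned(S2,B1) ✓  (C3,B2,S1)→cleaned(S1,B2) ✓  (C3,B2,S2)→cleaned(S2,B2) ✓  (C3,B2,S3)→cleaned(S3,B2) ✓  (C3,B3,S3)→cleaned(S3,B3) ✓
Counterexamples (restrictor triples failing the scope): 2.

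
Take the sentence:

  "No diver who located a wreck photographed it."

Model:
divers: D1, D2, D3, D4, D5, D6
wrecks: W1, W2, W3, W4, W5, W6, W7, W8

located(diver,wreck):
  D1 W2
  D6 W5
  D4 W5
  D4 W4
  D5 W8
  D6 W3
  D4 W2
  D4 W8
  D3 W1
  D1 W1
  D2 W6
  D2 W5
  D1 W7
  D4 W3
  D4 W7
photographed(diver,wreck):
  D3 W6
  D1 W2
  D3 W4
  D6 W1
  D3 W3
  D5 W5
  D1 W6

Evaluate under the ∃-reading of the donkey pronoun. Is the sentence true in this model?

False

"it" takes "a wreck" as antecedent — a donkey pronoun bound across the clause boundary.
Truth condition: for no (d,w) with located(d,w) does photographed(d,w) hold.
Restrictor pairs — does the scope hold? (D1,W1):fails  (D1,W2):holds  (D1,W7):fails  (D2,W5):fails  (D2,W6):fails  (D3,W1):fails  (D4,W2):fails  (D4,W3):fails  (D4,W4):fails  (D4,W5):fails  (D4,W7):fails  (D4,W8):fails  (D5,W8):fails  (D6,W3):fails  (D6,W5):fails
Scope holds for 1 pair(s), so the sentence is false.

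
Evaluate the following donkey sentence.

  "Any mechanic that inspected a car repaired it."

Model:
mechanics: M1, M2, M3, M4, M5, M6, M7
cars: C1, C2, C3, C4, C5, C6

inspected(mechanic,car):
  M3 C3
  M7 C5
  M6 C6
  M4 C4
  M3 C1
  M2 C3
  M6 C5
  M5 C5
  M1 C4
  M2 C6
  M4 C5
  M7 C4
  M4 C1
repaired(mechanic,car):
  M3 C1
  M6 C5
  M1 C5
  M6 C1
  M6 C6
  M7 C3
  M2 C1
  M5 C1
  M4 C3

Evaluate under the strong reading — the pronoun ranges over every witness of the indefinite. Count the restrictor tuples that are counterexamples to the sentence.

"it" takes "a car" as antecedent — a donkey pronoun bound across the clause boundary.
Strong reading: for every (m,c) with inspected(m,c), repaired(m,c).
Restrictor pairs: (M1,C4) ✗  (M2,C3) ✗  (M2,C6) ✗  (M3,C1) ✓  (M3,C3) ✗  (M4,C1) ✗  (M4,C4) ✗  (M4,C5) ✗  (M5,C5) ✗  (M6,C5) ✓  (M6,C6) ✓  (M7,C4) ✗  (M7,C5) ✗
Counterexamples (restrictor pairs failing the scope): 10.

10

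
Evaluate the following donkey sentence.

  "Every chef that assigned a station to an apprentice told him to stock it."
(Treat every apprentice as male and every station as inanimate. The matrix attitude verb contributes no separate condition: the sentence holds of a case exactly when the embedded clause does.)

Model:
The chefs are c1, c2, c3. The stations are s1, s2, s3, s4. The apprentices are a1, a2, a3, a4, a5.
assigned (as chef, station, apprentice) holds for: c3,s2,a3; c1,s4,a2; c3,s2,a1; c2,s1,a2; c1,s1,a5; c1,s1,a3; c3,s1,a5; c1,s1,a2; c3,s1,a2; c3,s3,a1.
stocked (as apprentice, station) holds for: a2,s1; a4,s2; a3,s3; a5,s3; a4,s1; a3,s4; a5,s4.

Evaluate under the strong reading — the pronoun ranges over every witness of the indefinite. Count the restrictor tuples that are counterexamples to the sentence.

7

"him" takes "an apprentice" as antecedent and "it" takes "a station"; both are donkey pronouns co-varying with the restrictor.
Strong reading: for every (c,s,a) with assigned(c,s,a), stocked(a,s).
Restrictor triples: (c1,s1,a2)→stocked(a2,s1) ✓  (c1,s1,a3)→stocked(a3,s1) ✗  (c1,s1,a5)→stocked(a5,s1) ✗  (c1,s4,a2)→stocked(a2,s4) ✗  (c2,s1,a2)→stocked(a2,s1) ✓  (c3,s1,a2)→stocked(a2,s1) ✓  (c3,s1,a5)→stocked(a5,s1) ✗  (c3,s2,a1)→stocked(a1,s2) ✗  (c3,s2,a3)→stocked(a3,s2) ✗  (c3,s3,a1)→stocked(a1,s3) ✗
Counterexamples (restrictor triples failing the scope): 7.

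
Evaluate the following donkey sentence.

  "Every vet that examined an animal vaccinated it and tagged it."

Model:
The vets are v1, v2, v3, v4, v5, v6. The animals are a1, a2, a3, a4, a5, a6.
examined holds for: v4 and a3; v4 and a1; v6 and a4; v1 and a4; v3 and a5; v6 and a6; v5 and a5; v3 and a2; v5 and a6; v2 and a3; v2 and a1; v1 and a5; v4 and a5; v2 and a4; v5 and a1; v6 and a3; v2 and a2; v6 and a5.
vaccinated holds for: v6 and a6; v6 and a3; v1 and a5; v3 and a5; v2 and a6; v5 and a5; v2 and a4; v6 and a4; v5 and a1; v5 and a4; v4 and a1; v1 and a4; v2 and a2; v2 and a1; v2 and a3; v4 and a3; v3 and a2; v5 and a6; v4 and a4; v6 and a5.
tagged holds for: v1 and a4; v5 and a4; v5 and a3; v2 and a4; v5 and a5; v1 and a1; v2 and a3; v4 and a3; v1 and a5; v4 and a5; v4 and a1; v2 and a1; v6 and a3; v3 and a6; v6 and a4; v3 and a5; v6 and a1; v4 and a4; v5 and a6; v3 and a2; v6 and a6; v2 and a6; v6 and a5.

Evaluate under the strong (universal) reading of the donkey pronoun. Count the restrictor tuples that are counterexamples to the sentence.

3

"it" takes "an animal" as antecedent — a donkey pronoun bound across the clause boundary.
Strong reading: for every (v,a) with examined(v,a), vaccinated(v,a) ∧ tagged(v,a).
Restrictor pairs: (v1,a4) ✓  (v1,a5) ✓  (v2,a1) ✓  (v2,a2) ✗  (v2,a3) ✓  (v2,a4) ✓  (v3,a2) ✓  (v3,a5) ✓  (v4,a1) ✓  (v4,a3) ✓  (v4,a5) ✗  (v5,a1) ✗  (v5,a5) ✓  (v5,a6) ✓  (v6,a3) ✓  (v6,a4) ✓  (v6,a5) ✓  (v6,a6) ✓
Counterexamples (restrictor pairs failing the scope): 3.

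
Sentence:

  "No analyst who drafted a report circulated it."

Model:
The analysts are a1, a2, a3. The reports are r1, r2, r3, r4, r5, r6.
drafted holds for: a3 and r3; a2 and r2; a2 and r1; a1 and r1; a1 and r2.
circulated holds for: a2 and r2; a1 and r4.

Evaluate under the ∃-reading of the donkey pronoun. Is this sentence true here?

False

"it" takes "a report" as antecedent — a donkey pronoun bound across the clause boundary.
Truth condition: for no (a,r) with drafted(a,r) does circulated(a,r) hold.
Restrictor pairs — does the scope hold? (a1,r1):fails  (a1,r2):fails  (a2,r1):fails  (a2,r2):holds  (a3,r3):fails
Scope holds for 1 pair(s), so the sentence is false.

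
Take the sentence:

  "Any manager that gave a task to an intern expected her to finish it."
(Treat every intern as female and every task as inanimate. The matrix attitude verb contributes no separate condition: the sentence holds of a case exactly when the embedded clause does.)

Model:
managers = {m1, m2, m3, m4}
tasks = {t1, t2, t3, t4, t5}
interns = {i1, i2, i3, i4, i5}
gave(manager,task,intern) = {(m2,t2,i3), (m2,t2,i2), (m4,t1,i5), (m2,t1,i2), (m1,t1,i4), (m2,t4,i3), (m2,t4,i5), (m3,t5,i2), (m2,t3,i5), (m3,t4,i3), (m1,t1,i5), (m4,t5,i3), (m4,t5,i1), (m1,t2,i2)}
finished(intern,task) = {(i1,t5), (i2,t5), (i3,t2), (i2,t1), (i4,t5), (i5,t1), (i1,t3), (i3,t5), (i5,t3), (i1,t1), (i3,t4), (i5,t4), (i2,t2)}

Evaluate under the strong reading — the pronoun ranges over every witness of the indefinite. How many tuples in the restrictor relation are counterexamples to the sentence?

"her" takes "an intern" as antecedent and "it" takes "a task"; both are donkey pronouns co-varying with the restrictor.
Strong reading: for every (m,t,i) with gave(m,t,i), finished(i,t).
Restrictor triples: (m1,t1,i4)→finished(i4,t1) ✗  (m1,t1,i5)→finished(i5,t1) ✓  (m1,t2,i2)→finished(i2,t2) ✓  (m2,t1,i2)→finished(i2,t1) ✓  (m2,t2,i2)→finished(i2,t2) ✓  (m2,t2,i3)→finished(i3,t2) ✓  (m2,t3,i5)→finished(i5,t3) ✓  (m2,t4,i3)→finished(i3,t4) ✓  (m2,t4,i5)→finished(i5,t4) ✓  (m3,t4,i3)→finished(i3,t4) ✓  (m3,t5,i2)→finished(i2,t5) ✓  (m4,t1,i5)→finished(i5,t1) ✓  (m4,t5,i1)→finished(i1,t5) ✓  (m4,t5,i3)→finished(i3,t5) ✓
Counterexamples (restrictor triples failing the scope): 1.

1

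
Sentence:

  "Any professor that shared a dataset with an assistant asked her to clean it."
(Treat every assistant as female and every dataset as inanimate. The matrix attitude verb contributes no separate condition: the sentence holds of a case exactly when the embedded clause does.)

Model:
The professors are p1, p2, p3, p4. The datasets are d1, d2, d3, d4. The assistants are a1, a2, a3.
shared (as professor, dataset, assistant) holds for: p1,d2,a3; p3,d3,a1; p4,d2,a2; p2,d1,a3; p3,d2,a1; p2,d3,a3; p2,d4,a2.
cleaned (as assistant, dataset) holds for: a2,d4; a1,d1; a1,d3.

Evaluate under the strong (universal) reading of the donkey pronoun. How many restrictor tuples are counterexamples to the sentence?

"her" takes "an assistant" as antecedent and "it" takes "a dataset"; both are donkey pronouns co-varying with the restrictor.
Strong reading: for every (p,d,a) with shared(p,d,a), cleaned(a,d).
Restrictor triples: (p1,d2,a3)→cleaned(a3,d2) ✗  (p2,d1,a3)→cleaned(a3,d1) ✗  (p2,d3,a3)→cleaned(a3,d3) ✗  (p2,d4,a2)→cleaned(a2,d4) ✓  (p3,d2,a1)→cleaned(a1,d2) ✗  (p3,d3,a1)→cleaned(a1,d3) ✓  (p4,d2,a2)→cleaned(a2,d2) ✗
Counterexamples (restrictor triples failing the scope): 5.

5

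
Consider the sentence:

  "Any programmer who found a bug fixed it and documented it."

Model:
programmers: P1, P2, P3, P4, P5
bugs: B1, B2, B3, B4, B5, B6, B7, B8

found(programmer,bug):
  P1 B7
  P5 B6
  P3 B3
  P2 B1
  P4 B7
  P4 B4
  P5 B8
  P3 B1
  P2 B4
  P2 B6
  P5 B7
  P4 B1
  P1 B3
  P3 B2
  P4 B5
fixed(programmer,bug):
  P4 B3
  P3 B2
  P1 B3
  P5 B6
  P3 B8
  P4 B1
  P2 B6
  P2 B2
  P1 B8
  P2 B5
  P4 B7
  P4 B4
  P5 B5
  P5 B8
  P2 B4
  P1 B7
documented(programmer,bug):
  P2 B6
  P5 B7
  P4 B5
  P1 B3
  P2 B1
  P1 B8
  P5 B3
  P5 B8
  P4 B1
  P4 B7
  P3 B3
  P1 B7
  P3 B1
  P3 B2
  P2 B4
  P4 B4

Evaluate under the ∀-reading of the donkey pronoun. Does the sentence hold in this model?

False

"it" takes "a bug" as antecedent — a donkey pronoun bound across the clause boundary.
Strong reading: for every (p,b) with found(p,b), fixed(p,b) ∧ documented(p,b).
Restrictor pairs: (P1,B3) ✓  (P1,B7) ✓  (P2,B1) ✗  (P2,B4) ✓  (P2,B6) ✓  (P3,B1) ✗  (P3,B2) ✓  (P3,B3) ✗  (P4,B1) ✓  (P4,B4) ✓  (P4,B5) ✗  (P4,B7) ✓  (P5,B6) ✗  (P5,B7) ✗  (P5,B8) ✓
Counterexample: (P2,B1) is in found but fails the scope.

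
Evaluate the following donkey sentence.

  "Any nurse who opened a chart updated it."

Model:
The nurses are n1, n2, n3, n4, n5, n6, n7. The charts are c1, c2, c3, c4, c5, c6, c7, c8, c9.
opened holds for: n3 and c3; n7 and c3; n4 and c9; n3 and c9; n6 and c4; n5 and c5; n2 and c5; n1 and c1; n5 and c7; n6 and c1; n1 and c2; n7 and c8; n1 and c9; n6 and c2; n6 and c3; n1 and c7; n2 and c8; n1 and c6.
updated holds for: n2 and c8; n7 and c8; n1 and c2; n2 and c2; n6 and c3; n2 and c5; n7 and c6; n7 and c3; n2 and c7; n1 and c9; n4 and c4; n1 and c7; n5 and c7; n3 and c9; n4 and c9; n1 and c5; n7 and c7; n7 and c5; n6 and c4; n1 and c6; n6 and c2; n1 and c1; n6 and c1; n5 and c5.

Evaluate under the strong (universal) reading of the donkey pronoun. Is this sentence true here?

False

"it" takes "a chart" as antecedent — a donkey pronoun bound across the clause boundary.
Strong reading: for every (n,c) with opened(n,c), updated(n,c).
Restrictor pairs: (n1,c1) ✓  (n1,c2) ✓  (n1,c6) ✓  (n1,c7) ✓  (n1,c9) ✓  (n2,c5) ✓  (n2,c8) ✓  (n3,c3) ✗  (n3,c9) ✓  (n4,c9) ✓  (n5,c5) ✓  (n5,c7) ✓  (n6,c1) ✓  (n6,c2) ✓  (n6,c3) ✓  (n6,c4) ✓  (n7,c3) ✓  (n7,c8) ✓
Counterexample: (n3,c3) is in opened but fails the scope.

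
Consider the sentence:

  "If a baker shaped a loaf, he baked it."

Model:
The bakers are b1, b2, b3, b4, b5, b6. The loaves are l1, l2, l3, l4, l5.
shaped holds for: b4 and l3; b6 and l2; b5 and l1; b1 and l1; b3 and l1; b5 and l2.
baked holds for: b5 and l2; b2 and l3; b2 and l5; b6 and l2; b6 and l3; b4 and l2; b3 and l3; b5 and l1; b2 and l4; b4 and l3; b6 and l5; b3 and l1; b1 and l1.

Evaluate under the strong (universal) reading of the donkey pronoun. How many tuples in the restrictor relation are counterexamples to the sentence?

"it" takes "a loaf" as antecedent — a donkey pronoun bound across the clause boundary.
Strong reading: for every (b,l) with shaped(b,l), baked(b,l).
Restrictor pairs: (b1,l1) ✓  (b3,l1) ✓  (b4,l3) ✓  (b5,l1) ✓  (b5,l2) ✓  (b6,l2) ✓
Counterexamples (restrictor pairs failing the scope): 0.

0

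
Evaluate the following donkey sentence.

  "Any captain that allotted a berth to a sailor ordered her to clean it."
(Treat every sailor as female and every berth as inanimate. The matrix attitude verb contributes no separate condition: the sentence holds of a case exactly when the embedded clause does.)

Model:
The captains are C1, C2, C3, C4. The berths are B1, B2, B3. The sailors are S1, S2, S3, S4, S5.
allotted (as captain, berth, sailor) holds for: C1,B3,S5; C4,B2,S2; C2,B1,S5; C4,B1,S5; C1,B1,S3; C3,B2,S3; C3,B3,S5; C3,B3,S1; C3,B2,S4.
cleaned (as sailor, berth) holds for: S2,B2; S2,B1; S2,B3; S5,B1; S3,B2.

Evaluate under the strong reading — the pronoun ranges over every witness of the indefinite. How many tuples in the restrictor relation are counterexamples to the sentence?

"her" takes "a sailor" as antecedent and "it" takes "a berth"; both are donkey pronouns co-varying with the restrictor.
Strong reading: for every (c,b,s) with allotted(c,b,s), cleaned(s,b).
Restrictor triples: (C1,B1,S3)→cleaned(S3,B1) ✗  (C1,B3,S5)→cleaned(S5,B3) ✗  (C2,B1,S5)→cleaned(S5,B1) ✓  (C3,B2,S3)→cleaned(S3,B2) ✓  (C3,B2,S4)→cleaned(S4,B2) ✗  (C3,B3,S1)→cleaned(S1,B3) ✗  (C3,B3,S5)→cleaned(S5,B3) ✗  (C4,B1,S5)→cleaned(S5,B1) ✓  (C4,B2,S2)→cleaned(S2,B2) ✓
Counterexamples (restrictor triples failing the scope): 5.

5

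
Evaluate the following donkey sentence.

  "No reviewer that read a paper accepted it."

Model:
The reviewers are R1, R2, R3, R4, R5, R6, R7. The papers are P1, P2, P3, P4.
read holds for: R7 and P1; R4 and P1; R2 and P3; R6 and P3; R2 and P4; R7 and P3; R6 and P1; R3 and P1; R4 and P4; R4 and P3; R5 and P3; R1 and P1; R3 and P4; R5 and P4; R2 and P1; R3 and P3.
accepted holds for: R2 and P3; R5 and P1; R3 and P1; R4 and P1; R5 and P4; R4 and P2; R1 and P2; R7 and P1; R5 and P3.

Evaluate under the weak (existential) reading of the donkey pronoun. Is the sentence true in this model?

False

"it" takes "a paper" as antecedent — a donkey pronoun bound across the clause boundary.
Truth condition: for no (r,p) with read(r,p) does accepted(r,p) hold.
Restrictor pairs — does the scope hold? (R1,P1):fails  (R2,P1):fails  (R2,P3):holds  (R2,P4):fails  (R3,P1):holds  (R3,P3):fails  (R3,P4):fails  (R4,P1):holds  (R4,P3):fails  (R4,P4):fails  (R5,P3):holds  (R5,P4):holds  (R6,P1):fails  (R6,P3):fails  (R7,P1):holds  (R7,P3):fails
Scope holds for 6 pair(s), so the sentence is false.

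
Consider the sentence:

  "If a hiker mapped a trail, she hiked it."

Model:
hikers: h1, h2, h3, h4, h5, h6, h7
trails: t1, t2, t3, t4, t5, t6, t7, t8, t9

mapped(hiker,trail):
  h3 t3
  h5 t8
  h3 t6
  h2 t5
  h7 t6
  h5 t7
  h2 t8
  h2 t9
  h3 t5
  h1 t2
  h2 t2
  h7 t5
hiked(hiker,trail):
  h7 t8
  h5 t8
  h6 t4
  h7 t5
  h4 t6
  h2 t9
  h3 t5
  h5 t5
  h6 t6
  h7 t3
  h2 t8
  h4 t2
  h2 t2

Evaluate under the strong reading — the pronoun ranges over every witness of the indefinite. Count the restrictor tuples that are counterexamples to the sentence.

6

"it" takes "a trail" as antecedent — a donkey pronoun bound across the clause boundary.
Strong reading: for every (h,t) with mapped(h,t), hiked(h,t).
Restrictor pairs: (h1,t2) ✗  (h2,t2) ✓  (h2,t5) ✗  (h2,t8) ✓  (h2,t9) ✓  (h3,t3) ✗  (h3,t5) ✓  (h3,t6) ✗  (h5,t7) ✗  (h5,t8) ✓  (h7,t5) ✓  (h7,t6) ✗
Counterexamples (restrictor pairs failing the scope): 6.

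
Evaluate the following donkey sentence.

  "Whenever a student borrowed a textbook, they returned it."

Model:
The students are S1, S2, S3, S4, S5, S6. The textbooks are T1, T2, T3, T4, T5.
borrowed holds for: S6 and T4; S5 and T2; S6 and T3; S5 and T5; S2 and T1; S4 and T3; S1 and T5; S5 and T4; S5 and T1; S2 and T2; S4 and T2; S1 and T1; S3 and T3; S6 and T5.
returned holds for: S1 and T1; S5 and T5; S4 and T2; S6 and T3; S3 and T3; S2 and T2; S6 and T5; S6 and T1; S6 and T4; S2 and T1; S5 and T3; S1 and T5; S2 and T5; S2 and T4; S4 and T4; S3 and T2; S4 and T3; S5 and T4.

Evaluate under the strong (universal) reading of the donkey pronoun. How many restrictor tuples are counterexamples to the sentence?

2

"it" takes "a textbook" as antecedent — a donkey pronoun bound across the clause boundary.
Strong reading: for every (s,t) with borrowed(s,t), returned(s,t).
Restrictor pairs: (S1,T1) ✓  (S1,T5) ✓  (S2,T1) ✓  (S2,T2) ✓  (S3,T3) ✓  (S4,T2) ✓  (S4,T3) ✓  (S5,T1) ✗  (S5,T2) ✗  (S5,T4) ✓  (S5,T5) ✓  (S6,T3) ✓  (S6,T4) ✓  (S6,T5) ✓
Counterexamples (restrictor pairs failing the scope): 2.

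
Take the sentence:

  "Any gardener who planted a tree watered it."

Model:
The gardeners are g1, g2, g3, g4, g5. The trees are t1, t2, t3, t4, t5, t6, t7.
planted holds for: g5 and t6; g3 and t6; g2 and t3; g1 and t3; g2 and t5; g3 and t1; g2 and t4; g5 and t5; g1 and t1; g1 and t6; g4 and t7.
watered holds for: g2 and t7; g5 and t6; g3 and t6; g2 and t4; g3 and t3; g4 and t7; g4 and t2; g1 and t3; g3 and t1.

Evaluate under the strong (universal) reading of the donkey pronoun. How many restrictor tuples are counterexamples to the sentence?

5

"it" takes "a tree" as antecedent — a donkey pronoun bound across the clause boundary.
Strong reading: for every (g,t) with planted(g,t), watered(g,t).
Restrictor pairs: (g1,t1) ✗  (g1,t3) ✓  (g1,t6) ✗  (g2,t3) ✗  (g2,t4) ✓  (g2,t5) ✗  (g3,t1) ✓  (g3,t6) ✓  (g4,t7) ✓  (g5,t5) ✗  (g5,t6) ✓
Counterexamples (restrictor pairs failing the scope): 5.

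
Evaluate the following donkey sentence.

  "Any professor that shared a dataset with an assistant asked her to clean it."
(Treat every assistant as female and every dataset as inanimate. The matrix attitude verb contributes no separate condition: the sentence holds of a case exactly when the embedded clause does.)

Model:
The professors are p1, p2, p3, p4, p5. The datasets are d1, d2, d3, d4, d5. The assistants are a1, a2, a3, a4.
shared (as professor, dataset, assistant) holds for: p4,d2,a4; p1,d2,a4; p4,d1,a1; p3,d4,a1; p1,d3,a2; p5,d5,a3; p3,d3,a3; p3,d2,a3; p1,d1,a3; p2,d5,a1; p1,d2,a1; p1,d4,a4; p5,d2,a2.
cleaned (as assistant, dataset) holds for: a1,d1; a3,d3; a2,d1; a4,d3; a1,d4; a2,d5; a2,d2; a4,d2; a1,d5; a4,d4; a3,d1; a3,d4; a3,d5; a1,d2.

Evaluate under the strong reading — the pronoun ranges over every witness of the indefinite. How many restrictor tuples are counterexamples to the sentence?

"her" takes "an assistant" as antecedent and "it" takes "a dataset"; both are donkey pronouns co-varying with the restrictor.
Strong reading: for every (p,d,a) with shared(p,d,a), cleaned(a,d).
Restrictor triples: (p1,d1,a3)→cleaned(a3,d1) ✓  (p1,d2,a1)→cleaned(a1,d2) ✓  (p1,d2,a4)→cleaned(a4,d2) ✓  (p1,d3,a2)→cleaned(a2,d3) ✗  (p1,d4,a4)→cleaned(a4,d4) ✓  (p2,d5,a1)→cleaned(a1,d5) ✓  (p3,d2,a3)→cleaned(a3,d2) ✗  (p3,d3,a3)→cleaned(a3,d3) ✓  (p3,d4,a1)→cleaned(a1,d4) ✓  (p4,d1,a1)→cleaned(a1,d1) ✓  (p4,d2,a4)→cleaned(a4,d2) ✓  (p5,d2,a2)→cleaned(a2,d2) ✓  (p5,d5,a3)→cleaned(a3,d5) ✓
Counterexamples (restrictor triples failing the scope): 2.

2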